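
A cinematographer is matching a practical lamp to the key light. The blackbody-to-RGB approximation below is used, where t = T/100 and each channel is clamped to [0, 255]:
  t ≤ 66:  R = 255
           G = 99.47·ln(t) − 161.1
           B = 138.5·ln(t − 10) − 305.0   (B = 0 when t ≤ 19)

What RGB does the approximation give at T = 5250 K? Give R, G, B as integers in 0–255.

t = 5250/100 = 52.5; the t ≤ 66 branch applies.
R = 255 by definition for t ≤ 66.
G = 99.47·ln 52.5 − 161.1 = 99.47·3.9608 − 161.1 = 232.882.
B = 138.5·ln(52.5 − 10) − 305.0 = 138.5·ln 42.5 − 305.0 = 138.5·3.7495 − 305.0 = 214.306.
Rounded: (255, 233, 214).

R=255, G=233, B=214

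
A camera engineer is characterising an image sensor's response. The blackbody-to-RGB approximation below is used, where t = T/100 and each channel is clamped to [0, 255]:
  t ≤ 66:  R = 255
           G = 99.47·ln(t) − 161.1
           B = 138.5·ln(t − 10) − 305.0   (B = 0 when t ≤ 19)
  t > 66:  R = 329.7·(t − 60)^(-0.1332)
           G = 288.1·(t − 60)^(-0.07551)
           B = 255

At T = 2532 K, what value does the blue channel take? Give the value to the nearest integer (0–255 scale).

73

t = 2532/100 = 25.32; the t ≤ 66 branch applies.
B = 138.5·ln(25.32 − 10) − 305.0 = 138.5·ln 15.32 − 305.0 = 138.5·2.7292 − 305.0 = 72.989.
Rounded: 73.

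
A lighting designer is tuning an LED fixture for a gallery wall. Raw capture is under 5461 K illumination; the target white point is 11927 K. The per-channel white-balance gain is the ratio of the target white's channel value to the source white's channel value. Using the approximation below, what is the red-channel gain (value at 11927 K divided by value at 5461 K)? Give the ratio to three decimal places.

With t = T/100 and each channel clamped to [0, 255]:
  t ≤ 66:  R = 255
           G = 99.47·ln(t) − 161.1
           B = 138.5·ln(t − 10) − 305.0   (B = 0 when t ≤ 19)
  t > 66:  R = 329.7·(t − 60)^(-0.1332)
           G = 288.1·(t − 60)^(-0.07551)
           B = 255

0.751

At 5461 K (t = 54.61):
  R = 255 by definition for t ≤ 66.
At 11927 K (t = 119.27):
  R = 329.7·(119.27 − 60)^(-0.1332) = 329.7·59.27^(-0.1332) = 329.7·0.58058 = 191.416.
Gain = 191.416 / 255.000 = 0.7506 → 0.751.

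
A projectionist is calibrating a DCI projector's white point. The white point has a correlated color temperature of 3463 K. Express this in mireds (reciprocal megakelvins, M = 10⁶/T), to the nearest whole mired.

M = 10⁶ / 3463 = 288.767 → 289 mireds.

289 mireds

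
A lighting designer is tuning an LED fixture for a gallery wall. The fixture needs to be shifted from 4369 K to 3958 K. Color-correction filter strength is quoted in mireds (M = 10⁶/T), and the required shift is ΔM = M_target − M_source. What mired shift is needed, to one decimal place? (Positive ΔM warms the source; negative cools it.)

M_source = 10⁶/4369 = 228.885; M_target = 10⁶/3958 = 252.653.
ΔM = 252.653 − 228.885 = 23.768 → +23.8 mireds, a warming shift.

+23.8 mireds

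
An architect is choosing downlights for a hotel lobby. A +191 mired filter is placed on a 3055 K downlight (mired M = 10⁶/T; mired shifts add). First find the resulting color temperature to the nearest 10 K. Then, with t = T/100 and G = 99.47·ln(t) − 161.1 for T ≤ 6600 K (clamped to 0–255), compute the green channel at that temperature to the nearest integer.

M_in = 10⁶/3055 = 327.33; M_out = 327.33 + (+191) = 518.33.
T_out = 10⁶/518.33 = 1929.3 K → 1930 K; t = 19.3.
G = 99.47·ln 19.3 − 161.1 = 99.47·2.9601 − 161.1 = 133.342.
Rounded: 133.

133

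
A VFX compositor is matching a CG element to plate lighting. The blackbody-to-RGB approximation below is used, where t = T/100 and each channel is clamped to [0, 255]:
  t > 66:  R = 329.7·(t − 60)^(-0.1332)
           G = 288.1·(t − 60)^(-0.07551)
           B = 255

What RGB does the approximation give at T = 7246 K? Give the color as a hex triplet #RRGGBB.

#ECEEFF

t = 7246/100 = 72.46; the t > 66 branch applies.
R = 329.7·(72.46 − 60)^(-0.1332) = 329.7·12.46^(-0.1332) = 329.7·0.71462 = 235.611.
G = 288.1·(72.46 − 60)^(-0.07551) = 288.1·12.46^(-0.07551) = 288.1·0.82657 = 238.134.
B = 255 by definition for t > 66.
Rounded: (236, 238, 255).
In hex: #ECEEFF.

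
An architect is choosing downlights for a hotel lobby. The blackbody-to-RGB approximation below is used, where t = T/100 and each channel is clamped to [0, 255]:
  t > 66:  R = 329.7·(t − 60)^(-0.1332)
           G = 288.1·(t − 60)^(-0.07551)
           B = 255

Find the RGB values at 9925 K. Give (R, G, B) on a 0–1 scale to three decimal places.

t = 9925/100 = 99.25; the t > 66 branch applies.
R = 329.7·(99.25 − 60)^(-0.1332) = 329.7·39.25^(-0.1332) = 329.7·0.61334 = 202.218.
G = 288.1·(99.25 − 60)^(-0.07551) = 288.1·39.25^(-0.07551) = 288.1·0.75797 = 218.370.
B = 255 by definition for t > 66.
Dividing each by 255: (0.7930, 0.8564, 1.0000) → (0.793, 0.856, 1.000).

(0.793, 0.856, 1.000)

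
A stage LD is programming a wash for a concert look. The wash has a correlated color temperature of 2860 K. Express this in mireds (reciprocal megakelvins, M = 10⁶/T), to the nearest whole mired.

350 mireds

M = 10⁶ / 2860 = 349.650 → 350 mireds.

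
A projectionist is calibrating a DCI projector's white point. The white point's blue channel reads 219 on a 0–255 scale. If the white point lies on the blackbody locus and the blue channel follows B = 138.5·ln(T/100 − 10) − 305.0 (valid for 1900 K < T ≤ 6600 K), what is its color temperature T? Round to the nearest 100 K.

5400 K

ln(t − 10) = (219 + 305.0) / 138.5 = 3.7834.
t − 10 = e^3.7834 = 43.965, so t = 53.965.
T = 100·t = 5396 K → 5400 K to the nearest 100 K.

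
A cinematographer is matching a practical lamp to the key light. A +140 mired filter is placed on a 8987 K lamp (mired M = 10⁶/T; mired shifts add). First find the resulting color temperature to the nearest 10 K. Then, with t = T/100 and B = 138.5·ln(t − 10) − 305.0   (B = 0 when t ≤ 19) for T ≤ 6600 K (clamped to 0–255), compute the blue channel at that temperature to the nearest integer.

165

M_in = 10⁶/8987 = 111.27; M_out = 111.27 + (+140) = 251.27.
T_out = 10⁶/251.27 = 3979.8 K → 3980 K; t = 39.8.
B = 138.5·ln(39.8 − 10) − 305.0 = 138.5·ln 29.8 − 305.0 = 138.5·3.3945 − 305.0 = 165.139.
Rounded: 165.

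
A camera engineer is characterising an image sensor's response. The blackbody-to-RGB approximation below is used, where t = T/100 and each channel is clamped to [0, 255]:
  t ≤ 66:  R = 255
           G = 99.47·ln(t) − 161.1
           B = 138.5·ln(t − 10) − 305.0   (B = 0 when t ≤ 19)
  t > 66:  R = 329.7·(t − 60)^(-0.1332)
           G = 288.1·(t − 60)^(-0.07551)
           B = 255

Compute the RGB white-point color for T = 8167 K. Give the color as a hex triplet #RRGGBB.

t = 8167/100 = 81.67; the t > 66 branch applies.
R = 329.7·(81.67 − 60)^(-0.1332) = 329.7·21.67^(-0.1332) = 329.7·0.66384 = 218.868.
G = 288.1·(81.67 − 60)^(-0.07551) = 288.1·21.67^(-0.07551) = 288.1·0.79274 = 228.388.
B = 255 by definition for t > 66.
Rounded: (219, 228, 255).
In hex: #DBE4FF.

#DBE4FF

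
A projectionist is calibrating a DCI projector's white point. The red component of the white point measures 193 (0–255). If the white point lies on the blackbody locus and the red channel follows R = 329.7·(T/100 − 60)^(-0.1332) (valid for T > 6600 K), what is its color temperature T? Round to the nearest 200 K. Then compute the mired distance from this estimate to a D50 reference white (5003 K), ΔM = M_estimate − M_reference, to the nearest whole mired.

-114 mireds

(t − 60)^(-0.1332) = 193/329.7 = 0.58538.
t − 60 = 0.58538^(1/-0.1332) = 0.58538^(-7.508) = 55.713, so t = 115.713.
T = 100·t = 11571 K → 11600 K to the nearest 200 K.
M_estimate = 10⁶/11600 = 86.21; M_reference = 10⁶/5003 = 199.88.
ΔM = 86.21 − 199.88 = -113.67 → -114 mireds.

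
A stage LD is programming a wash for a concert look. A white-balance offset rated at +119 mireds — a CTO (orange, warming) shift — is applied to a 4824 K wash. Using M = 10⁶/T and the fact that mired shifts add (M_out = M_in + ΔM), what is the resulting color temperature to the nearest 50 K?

M_in = 10⁶/4824 = 207.30 mireds.
M_out = 207.30 + (+119) = 326.30 mireds.
T_out = 10⁶/326.30 = 3064.7 K → 3050 K.

3050 K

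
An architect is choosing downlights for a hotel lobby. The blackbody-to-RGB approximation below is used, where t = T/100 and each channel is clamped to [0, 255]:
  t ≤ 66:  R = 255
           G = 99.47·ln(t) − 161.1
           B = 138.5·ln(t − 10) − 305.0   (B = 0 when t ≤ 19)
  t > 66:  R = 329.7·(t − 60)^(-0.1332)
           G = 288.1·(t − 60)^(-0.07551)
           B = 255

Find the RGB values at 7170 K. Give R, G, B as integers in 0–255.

R=238, G=239, B=255

t = 7170/100 = 71.7; the t > 66 branch applies.
R = 329.7·(71.7 − 60)^(-0.1332) = 329.7·11.7^(-0.1332) = 329.7·0.72064 = 237.595.
G = 288.1·(71.7 − 60)^(-0.07551) = 288.1·11.7^(-0.07551) = 288.1·0.83050 = 239.268.
B = 255 by definition for t > 66.
Rounded: (238, 239, 255).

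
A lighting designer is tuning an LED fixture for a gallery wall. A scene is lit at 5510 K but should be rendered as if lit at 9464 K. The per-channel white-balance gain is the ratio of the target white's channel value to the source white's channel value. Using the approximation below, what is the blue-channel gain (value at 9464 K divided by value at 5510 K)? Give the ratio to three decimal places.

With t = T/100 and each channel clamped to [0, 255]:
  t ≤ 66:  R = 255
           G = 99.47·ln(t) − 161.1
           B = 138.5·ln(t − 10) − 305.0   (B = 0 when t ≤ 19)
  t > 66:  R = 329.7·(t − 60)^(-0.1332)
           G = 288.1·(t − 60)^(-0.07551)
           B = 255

1.146

At 5510 K (t = 55.1):
  B = 138.5·ln(55.1 − 10) − 305.0 = 138.5·ln 45.1 − 305.0 = 138.5·3.8089 − 305.0 = 222.530.
At 9464 K (t = 94.64):
  B = 255 by definition for t > 66.
Gain = 255.000 / 222.530 = 1.1459 → 1.146.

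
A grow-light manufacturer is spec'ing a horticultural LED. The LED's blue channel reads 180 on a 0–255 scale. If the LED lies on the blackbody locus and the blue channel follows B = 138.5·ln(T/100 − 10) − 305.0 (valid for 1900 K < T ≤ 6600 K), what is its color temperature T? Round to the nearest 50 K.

ln(t − 10) = (180 + 305.0) / 138.5 = 3.5018.
t − 10 = e^3.5018 = 33.175, so t = 43.175.
T = 100·t = 4318 K → 4300 K to the nearest 50 K.

4300 K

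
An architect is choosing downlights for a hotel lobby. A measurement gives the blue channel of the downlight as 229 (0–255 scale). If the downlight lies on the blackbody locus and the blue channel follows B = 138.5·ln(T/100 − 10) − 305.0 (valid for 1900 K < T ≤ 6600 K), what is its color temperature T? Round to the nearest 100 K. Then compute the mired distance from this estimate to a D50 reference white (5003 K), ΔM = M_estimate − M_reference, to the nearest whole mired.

-24 mireds

ln(t − 10) = (229 + 305.0) / 138.5 = 3.8556.
t − 10 = e^3.8556 = 47.257, so t = 57.257.
T = 100·t = 5726 K → 5700 K to the nearest 100 K.
M_estimate = 10⁶/5700 = 175.44; M_reference = 10⁶/5003 = 199.88.
ΔM = 175.44 − 199.88 = -24.44 → -24 mireds.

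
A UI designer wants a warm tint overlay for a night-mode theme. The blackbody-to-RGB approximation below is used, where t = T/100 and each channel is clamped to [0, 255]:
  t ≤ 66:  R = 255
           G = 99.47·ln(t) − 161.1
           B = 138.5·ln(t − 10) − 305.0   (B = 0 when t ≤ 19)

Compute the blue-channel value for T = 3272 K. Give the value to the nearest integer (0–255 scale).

t = 3272/100 = 32.72; the t ≤ 66 branch applies.
B = 138.5·ln(32.72 − 10) − 305.0 = 138.5·ln 22.72 − 305.0 = 138.5·3.1232 − 305.0 = 127.570.
Rounded: 128.

128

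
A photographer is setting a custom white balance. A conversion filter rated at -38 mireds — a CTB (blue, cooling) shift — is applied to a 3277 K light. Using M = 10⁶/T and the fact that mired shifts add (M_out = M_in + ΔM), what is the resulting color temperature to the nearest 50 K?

M_in = 10⁶/3277 = 305.16 mireds.
M_out = 305.16 + (-38) = 267.16 mireds.
T_out = 10⁶/267.16 = 3743.1 K → 3750 K.

3750 K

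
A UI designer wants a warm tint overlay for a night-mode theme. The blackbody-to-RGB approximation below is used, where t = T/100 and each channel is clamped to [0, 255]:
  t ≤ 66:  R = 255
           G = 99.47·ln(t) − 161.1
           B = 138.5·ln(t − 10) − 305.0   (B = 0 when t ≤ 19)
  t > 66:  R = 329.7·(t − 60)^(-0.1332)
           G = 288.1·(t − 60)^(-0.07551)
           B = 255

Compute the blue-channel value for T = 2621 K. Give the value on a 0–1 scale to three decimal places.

t = 2621/100 = 26.21; the t ≤ 66 branch applies.
B = 138.5·ln(26.21 − 10) − 305.0 = 138.5·ln 16.21 − 305.0 = 138.5·2.7856 − 305.0 = 80.810.
On a 0–1 scale: 80.810/255 = 0.3169 → 0.317.

0.317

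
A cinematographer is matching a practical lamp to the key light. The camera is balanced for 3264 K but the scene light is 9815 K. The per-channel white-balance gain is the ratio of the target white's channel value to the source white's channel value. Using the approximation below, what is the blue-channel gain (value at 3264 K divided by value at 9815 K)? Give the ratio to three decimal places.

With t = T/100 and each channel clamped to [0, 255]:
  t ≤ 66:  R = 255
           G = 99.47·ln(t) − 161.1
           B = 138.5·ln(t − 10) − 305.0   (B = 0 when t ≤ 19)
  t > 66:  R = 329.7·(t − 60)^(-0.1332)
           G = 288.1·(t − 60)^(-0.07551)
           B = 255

At 9815 K (t = 98.15):
  B = 255 by definition for t > 66.
At 3264 K (t = 32.64):
  B = 138.5·ln(32.64 − 10) − 305.0 = 138.5·ln 22.64 − 305.0 = 138.5·3.1197 − 305.0 = 127.081.
Gain = 127.081 / 255.000 = 0.4984 → 0.498.

0.498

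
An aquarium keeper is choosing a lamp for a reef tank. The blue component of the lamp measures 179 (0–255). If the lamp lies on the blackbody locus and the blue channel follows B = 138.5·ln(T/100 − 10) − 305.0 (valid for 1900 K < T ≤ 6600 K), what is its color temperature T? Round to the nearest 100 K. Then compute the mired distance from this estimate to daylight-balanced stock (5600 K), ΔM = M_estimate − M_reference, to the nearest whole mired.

+54 mireds

ln(t − 10) = (179 + 305.0) / 138.5 = 3.4946.
t − 10 = e^3.4946 = 32.937, so t = 42.937.
T = 100·t = 4294 K → 4300 K to the nearest 100 K.
M_estimate = 10⁶/4300 = 232.56; M_reference = 10⁶/5600 = 178.57.
ΔM = 232.56 − 178.57 = 53.99 → +54 mireds.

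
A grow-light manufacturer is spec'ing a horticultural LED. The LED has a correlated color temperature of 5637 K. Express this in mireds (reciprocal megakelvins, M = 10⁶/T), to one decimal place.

177.4 mireds

M = 10⁶ / 5637 = 177.399 → 177.4 mireds.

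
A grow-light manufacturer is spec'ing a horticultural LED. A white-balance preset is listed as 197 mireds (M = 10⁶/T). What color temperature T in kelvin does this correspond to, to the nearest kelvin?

T = 10⁶ / 197 = 5076.14 K → 5076 K.

5076 K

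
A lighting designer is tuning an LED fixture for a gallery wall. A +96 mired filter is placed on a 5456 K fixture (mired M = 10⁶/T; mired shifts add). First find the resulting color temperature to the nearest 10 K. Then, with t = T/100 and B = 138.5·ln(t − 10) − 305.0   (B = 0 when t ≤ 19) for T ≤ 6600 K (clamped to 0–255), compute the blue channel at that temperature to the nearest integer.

M_in = 10⁶/5456 = 183.28; M_out = 183.28 + (+96) = 279.28.
T_out = 10⁶/279.28 = 3580.6 K → 3580 K; t = 35.8.
B = 138.5·ln(35.8 − 10) − 305.0 = 138.5·ln 25.8 − 305.0 = 138.5·3.2504 − 305.0 = 145.177.
Rounded: 145.

145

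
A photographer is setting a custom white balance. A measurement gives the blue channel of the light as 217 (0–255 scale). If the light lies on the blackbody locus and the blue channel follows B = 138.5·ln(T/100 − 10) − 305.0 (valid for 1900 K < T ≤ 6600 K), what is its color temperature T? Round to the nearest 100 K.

5300 K

ln(t − 10) = (217 + 305.0) / 138.5 = 3.7690.
t − 10 = e^3.7690 = 43.335, so t = 53.335.
T = 100·t = 5333 K → 5300 K to the nearest 100 K.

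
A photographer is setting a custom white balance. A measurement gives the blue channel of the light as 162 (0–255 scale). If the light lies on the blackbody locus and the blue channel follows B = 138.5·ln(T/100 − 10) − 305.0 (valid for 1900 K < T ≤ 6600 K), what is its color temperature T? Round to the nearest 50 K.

3900 K

ln(t − 10) = (162 + 305.0) / 138.5 = 3.3718.
t − 10 = e^3.3718 = 29.132, so t = 39.132.
T = 100·t = 3913 K → 3900 K to the nearest 50 K.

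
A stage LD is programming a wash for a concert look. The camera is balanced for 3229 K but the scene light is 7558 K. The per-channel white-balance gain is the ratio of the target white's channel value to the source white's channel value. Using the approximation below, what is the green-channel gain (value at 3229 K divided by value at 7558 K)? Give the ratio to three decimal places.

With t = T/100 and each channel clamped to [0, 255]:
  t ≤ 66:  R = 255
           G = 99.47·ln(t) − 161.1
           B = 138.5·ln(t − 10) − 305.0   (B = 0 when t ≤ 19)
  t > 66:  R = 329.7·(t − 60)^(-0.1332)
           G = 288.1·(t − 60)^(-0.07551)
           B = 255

0.788

At 7558 K (t = 75.58):
  G = 288.1·(75.58 − 60)^(-0.07551) = 288.1·15.58^(-0.07551) = 288.1·0.81274 = 234.149.
At 3229 K (t = 32.29):
  G = 99.47·ln 32.29 − 161.1 = 99.47·3.4748 − 161.1 = 184.534.
Gain = 184.534 / 234.149 = 0.7881 → 0.788.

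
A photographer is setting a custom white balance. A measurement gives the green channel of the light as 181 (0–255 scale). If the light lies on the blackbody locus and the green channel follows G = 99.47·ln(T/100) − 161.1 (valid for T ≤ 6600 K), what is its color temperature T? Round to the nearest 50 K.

ln t = (181 + 161.1) / 99.47 = 3.4392.
t = e^3.4392 = 31.163.
T = 100·t = 3116 K → 3100 K to the nearest 50 K.

3100 K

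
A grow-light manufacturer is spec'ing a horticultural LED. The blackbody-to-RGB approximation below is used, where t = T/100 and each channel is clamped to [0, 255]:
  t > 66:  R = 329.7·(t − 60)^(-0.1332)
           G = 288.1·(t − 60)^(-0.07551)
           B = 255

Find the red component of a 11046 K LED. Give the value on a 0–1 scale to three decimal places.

0.767

t = 11046/100 = 110.46; the t > 66 branch applies.
R = 329.7·(110.46 − 60)^(-0.1332) = 329.7·50.46^(-0.1332) = 329.7·0.59315 = 195.563.
On a 0–1 scale: 195.563/255 = 0.7669 → 0.767.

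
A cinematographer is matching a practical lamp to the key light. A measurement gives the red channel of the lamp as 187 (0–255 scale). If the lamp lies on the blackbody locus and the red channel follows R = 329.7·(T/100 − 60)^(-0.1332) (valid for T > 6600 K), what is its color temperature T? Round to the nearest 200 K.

13000 K

(t − 60)^(-0.1332) = 187/329.7 = 0.56718.
t − 60 = 0.56718^(1/-0.1332) = 0.56718^(-7.508) = 70.620, so t = 130.620.
T = 100·t = 13062 K → 13000 K to the nearest 200 K.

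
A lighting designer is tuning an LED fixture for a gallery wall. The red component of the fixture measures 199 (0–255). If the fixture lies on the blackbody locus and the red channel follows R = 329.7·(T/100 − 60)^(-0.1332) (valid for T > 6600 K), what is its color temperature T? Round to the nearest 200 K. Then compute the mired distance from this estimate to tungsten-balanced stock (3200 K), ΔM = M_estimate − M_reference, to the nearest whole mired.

(t − 60)^(-0.1332) = 199/329.7 = 0.60358.
t − 60 = 0.60358^(1/-0.1332) = 0.60358^(-7.508) = 44.273, so t = 104.273.
T = 100·t = 10427 K → 10400 K to the nearest 200 K.
M_estimate = 10⁶/10400 = 96.15; M_reference = 10⁶/3200 = 312.50.
ΔM = 96.15 − 312.50 = -216.35 → -216 mireds.

-216 mireds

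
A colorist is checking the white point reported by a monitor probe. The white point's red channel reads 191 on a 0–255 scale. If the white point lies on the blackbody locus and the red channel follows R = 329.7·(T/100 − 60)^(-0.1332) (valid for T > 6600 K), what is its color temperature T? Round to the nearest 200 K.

(t − 60)^(-0.1332) = 191/329.7 = 0.57931.
t − 60 = 0.57931^(1/-0.1332) = 0.57931^(-7.508) = 60.245, so t = 120.245.
T = 100·t = 12025 K → 12000 K to the nearest 200 K.

12000 K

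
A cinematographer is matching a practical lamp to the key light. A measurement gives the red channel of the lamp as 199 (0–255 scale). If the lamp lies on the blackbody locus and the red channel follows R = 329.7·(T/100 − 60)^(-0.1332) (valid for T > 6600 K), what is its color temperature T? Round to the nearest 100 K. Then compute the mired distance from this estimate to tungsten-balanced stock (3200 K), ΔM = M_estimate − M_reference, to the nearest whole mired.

(t − 60)^(-0.1332) = 199/329.7 = 0.60358.
t − 60 = 0.60358^(1/-0.1332) = 0.60358^(-7.508) = 44.273, so t = 104.273.
T = 100·t = 10427 K → 10400 K to the nearest 100 K.
M_estimate = 10⁶/10400 = 96.15; M_reference = 10⁶/3200 = 312.50.
ΔM = 96.15 − 312.50 = -216.35 → -216 mireds.

-216 mireds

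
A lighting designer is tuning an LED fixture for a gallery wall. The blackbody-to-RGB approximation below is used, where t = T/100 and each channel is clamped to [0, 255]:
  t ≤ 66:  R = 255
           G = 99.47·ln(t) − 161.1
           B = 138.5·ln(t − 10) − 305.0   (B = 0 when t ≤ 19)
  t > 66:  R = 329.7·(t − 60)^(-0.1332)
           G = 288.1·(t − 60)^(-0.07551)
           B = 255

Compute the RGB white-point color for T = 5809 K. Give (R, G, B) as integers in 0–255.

t = 5809/100 = 58.09; the t ≤ 66 branch applies.
R = 255 by definition for t ≤ 66.
G = 99.47·ln 58.09 − 161.1 = 99.47·4.0620 − 161.1 = 242.946.
B = 138.5·ln(58.09 − 10) − 305.0 = 138.5·ln 48.09 − 305.0 = 138.5·3.8731 − 305.0 = 231.421.
Rounded: (255, 243, 231).

(255, 243, 231)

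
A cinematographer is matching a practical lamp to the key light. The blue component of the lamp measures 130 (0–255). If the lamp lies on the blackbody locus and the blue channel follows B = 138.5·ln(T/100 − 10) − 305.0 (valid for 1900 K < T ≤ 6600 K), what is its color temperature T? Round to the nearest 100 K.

ln(t − 10) = (130 + 305.0) / 138.5 = 3.1408.
t − 10 = e^3.1408 = 23.122, so t = 33.122.
T = 100·t = 3312 K → 3300 K to the nearest 100 K.

3300 K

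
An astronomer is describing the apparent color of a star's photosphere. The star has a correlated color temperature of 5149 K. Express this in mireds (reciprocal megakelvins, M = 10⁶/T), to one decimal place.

194.2 mireds

M = 10⁶ / 5149 = 194.212 → 194.2 mireds.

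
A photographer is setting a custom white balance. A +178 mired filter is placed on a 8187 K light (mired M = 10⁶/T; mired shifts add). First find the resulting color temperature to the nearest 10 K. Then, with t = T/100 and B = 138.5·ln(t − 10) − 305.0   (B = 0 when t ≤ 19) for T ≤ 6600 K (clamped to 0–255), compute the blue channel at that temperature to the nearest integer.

M_in = 10⁶/8187 = 122.14; M_out = 122.14 + (+178) = 300.14.
T_out = 10⁶/300.14 = 3331.7 K → 3330 K; t = 33.3.
B = 138.5·ln(33.3 − 10) − 305.0 = 138.5·ln 23.3 − 305.0 = 138.5·3.1485 − 305.0 = 131.061.
Rounded: 131.

131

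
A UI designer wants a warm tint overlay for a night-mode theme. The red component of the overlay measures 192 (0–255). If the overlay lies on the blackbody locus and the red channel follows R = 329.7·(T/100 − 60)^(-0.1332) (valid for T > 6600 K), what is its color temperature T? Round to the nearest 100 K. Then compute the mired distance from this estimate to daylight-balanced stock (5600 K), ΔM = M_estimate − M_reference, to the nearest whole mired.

(t − 60)^(-0.1332) = 192/329.7 = 0.58235.
t − 60 = 0.58235^(1/-0.1332) = 0.58235^(-7.508) = 57.929, so t = 117.929.
T = 100·t = 11793 K → 11800 K to the nearest 100 K.
M_estimate = 10⁶/11800 = 84.75; M_reference = 10⁶/5600 = 178.57.
ΔM = 84.75 − 178.57 = -93.83 → -94 mireds.

-94 mireds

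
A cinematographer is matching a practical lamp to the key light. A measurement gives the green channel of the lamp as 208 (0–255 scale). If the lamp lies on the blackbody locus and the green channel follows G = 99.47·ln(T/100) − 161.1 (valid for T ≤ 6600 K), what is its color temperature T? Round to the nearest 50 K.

4100 K

ln t = (208 + 161.1) / 99.47 = 3.7107.
t = e^3.7107 = 40.881.
T = 100·t = 4088 K → 4100 K to the nearest 50 K.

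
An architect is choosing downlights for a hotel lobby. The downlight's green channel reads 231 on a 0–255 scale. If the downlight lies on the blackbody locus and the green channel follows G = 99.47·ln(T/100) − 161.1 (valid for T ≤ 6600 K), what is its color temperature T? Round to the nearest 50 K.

ln t = (231 + 161.1) / 99.47 = 3.9419.
t = e^3.9419 = 51.516.
T = 100·t = 5152 K → 5150 K to the nearest 50 K.

5150 K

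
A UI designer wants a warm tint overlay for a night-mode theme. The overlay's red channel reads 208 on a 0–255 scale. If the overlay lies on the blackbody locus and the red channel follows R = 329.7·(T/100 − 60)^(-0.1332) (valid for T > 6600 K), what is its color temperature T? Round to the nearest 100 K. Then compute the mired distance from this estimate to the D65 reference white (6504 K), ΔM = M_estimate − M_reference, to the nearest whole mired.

-45 mireds

(t − 60)^(-0.1332) = 208/329.7 = 0.63088.
t − 60 = 0.63088^(1/-0.1332) = 0.63088^(-7.508) = 31.763, so t = 91.763.
T = 100·t = 9176 K → 9200 K to the nearest 100 K.
M_estimate = 10⁶/9200 = 108.70; M_reference = 10⁶/6504 = 153.75.
ΔM = 108.70 − 153.75 = -45.06 → -45 mireds.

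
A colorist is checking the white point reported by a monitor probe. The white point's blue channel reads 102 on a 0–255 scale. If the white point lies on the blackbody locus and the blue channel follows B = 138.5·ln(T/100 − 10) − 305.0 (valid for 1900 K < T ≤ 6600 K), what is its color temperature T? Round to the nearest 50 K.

ln(t − 10) = (102 + 305.0) / 138.5 = 2.9386.
t − 10 = e^2.9386 = 18.890, so t = 28.890.
T = 100·t = 2889 K → 2900 K to the nearest 50 K.

2900 K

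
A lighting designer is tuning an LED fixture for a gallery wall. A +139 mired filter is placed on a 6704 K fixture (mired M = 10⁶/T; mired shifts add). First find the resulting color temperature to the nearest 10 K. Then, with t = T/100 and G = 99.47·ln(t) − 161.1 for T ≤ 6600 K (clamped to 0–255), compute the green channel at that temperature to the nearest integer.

192

M_in = 10⁶/6704 = 149.16; M_out = 149.16 + (+139) = 288.16.
T_out = 10⁶/288.16 = 3470.2 K → 3470 K; t = 34.7.
G = 99.47·ln 34.7 − 161.1 = 99.47·3.5467 − 161.1 = 191.694.
Rounded: 192.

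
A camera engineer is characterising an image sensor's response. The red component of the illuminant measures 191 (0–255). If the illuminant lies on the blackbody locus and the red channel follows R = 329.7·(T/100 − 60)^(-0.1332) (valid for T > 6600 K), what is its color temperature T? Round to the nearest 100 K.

(t − 60)^(-0.1332) = 191/329.7 = 0.57931.
t − 60 = 0.57931^(1/-0.1332) = 0.57931^(-7.508) = 60.245, so t = 120.245.
T = 100·t = 12025 K → 12000 K to the nearest 100 K.

12000 K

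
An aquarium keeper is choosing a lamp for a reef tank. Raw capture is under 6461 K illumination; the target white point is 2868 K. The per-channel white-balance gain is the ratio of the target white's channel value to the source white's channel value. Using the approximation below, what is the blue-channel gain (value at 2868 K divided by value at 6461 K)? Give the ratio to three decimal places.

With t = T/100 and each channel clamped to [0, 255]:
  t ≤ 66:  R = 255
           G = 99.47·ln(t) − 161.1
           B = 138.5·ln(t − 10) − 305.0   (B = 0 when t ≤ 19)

At 6461 K (t = 64.61):
  B = 138.5·ln(64.61 − 10) − 305.0 = 138.5·ln 54.61 − 305.0 = 138.5·4.0002 − 305.0 = 249.030.
At 2868 K (t = 28.68):
  B = 138.5·ln(28.68 − 10) − 305.0 = 138.5·ln 18.68 − 305.0 = 138.5·2.9275 − 305.0 = 100.452.
Gain = 100.452 / 249.030 = 0.4034 → 0.403.

0.403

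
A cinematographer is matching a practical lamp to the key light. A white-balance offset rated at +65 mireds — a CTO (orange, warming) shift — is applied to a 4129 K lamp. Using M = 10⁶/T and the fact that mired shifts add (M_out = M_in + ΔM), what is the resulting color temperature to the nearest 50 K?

M_in = 10⁶/4129 = 242.19 mireds.
M_out = 242.19 + (+65) = 307.19 mireds.
T_out = 10⁶/307.19 = 3255.3 K → 3250 K.

3250 K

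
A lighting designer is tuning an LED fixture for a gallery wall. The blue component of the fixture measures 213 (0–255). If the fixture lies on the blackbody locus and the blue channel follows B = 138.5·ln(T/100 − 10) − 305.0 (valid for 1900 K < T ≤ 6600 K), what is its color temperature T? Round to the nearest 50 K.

ln(t − 10) = (213 + 305.0) / 138.5 = 3.7401.
t − 10 = e^3.7401 = 42.101, so t = 52.101.
T = 100·t = 5210 K → 5200 K to the nearest 50 K.

5200 K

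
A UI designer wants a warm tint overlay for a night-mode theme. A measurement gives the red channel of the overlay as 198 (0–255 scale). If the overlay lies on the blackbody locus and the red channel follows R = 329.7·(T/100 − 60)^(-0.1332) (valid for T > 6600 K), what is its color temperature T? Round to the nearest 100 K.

(t − 60)^(-0.1332) = 198/329.7 = 0.60055.
t − 60 = 0.60055^(1/-0.1332) = 0.60055^(-7.508) = 45.980, so t = 105.980.
T = 100·t = 10598 K → 10600 K to the nearest 100 K.

10600 K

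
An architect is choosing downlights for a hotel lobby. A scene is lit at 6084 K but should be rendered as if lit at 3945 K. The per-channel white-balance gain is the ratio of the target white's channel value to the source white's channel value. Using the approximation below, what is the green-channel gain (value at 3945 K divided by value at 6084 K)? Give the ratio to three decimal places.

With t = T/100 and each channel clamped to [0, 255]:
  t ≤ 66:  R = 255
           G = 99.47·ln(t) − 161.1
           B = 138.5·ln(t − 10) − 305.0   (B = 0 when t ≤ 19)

0.826

At 6084 K (t = 60.84):
  G = 99.47·ln 60.84 − 161.1 = 99.47·4.1082 − 161.1 = 247.547.
At 3945 K (t = 39.45):
  G = 99.47·ln 39.45 − 161.1 = 99.47·3.6750 − 161.1 = 204.456.
Gain = 204.456 / 247.547 = 0.8259 → 0.826.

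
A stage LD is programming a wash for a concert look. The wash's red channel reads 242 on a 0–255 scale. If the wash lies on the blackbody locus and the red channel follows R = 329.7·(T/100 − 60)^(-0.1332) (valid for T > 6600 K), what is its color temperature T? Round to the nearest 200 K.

(t − 60)^(-0.1332) = 242/329.7 = 0.73400.
t − 60 = 0.73400^(1/-0.1332) = 0.73400^(-7.508) = 10.193, so t = 70.193.
T = 100·t = 7019 K → 7000 K to the nearest 200 K.

7000 K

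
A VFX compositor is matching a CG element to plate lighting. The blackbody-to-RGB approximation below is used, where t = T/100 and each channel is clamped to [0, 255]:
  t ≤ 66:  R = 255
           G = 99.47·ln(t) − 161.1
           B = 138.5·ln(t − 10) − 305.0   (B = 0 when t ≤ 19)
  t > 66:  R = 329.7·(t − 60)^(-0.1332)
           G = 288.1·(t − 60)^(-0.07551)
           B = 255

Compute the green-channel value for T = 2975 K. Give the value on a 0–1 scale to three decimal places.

t = 2975/100 = 29.75; the t ≤ 66 branch applies.
G = 99.47·ln 29.75 − 161.1 = 99.47·3.3928 − 161.1 = 176.385.
On a 0–1 scale: 176.385/255 = 0.6917 → 0.692.

0.692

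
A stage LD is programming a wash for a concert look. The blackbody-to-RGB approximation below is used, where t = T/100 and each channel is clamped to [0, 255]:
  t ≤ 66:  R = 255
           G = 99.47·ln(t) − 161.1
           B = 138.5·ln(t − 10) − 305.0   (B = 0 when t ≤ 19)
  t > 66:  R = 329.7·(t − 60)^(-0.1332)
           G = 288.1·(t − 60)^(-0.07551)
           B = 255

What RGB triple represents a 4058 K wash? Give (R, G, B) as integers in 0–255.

t = 4058/100 = 40.58; the t ≤ 66 branch applies.
R = 255 by definition for t ≤ 66.
G = 99.47·ln 40.58 − 161.1 = 99.47·3.7033 − 161.1 = 207.265.
B = 138.5·ln(40.58 − 10) − 305.0 = 138.5·ln 30.58 − 305.0 = 138.5·3.4203 − 305.0 = 168.718.
Rounded: (255, 207, 169).

(255, 207, 169)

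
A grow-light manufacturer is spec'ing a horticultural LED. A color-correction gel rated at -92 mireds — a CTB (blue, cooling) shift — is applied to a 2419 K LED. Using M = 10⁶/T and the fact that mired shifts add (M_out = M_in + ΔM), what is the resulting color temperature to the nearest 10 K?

M_in = 10⁶/2419 = 413.39 mireds.
M_out = 413.39 + (-92) = 321.39 mireds.
T_out = 10⁶/321.39 = 3111.4 K → 3110 K.

3110 K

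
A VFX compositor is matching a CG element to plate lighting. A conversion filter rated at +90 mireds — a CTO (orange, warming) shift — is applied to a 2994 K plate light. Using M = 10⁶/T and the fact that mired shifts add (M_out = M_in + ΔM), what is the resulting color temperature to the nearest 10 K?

M_in = 10⁶/2994 = 334.00 mireds.
M_out = 334.00 + (+90) = 424.00 mireds.
T_out = 10⁶/424.00 = 2358.5 K → 2360 K.

2360 K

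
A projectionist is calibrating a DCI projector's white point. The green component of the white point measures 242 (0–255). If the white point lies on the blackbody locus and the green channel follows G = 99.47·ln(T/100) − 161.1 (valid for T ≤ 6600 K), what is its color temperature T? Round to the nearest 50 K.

ln t = (242 + 161.1) / 99.47 = 4.0525.
t = e^4.0525 = 57.540.
T = 100·t = 5754 K → 5750 K to the nearest 50 K.

5750 K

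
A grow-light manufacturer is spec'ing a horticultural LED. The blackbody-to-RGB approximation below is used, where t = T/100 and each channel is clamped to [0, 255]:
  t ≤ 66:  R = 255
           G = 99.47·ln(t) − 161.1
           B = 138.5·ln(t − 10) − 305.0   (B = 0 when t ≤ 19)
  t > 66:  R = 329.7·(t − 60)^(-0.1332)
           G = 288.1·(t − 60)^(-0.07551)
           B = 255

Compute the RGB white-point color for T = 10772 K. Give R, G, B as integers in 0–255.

t = 10772/100 = 107.72; the t > 66 branch applies.
R = 329.7·(107.72 − 60)^(-0.1332) = 329.7·47.72^(-0.1332) = 329.7·0.59758 = 197.023.
G = 288.1·(107.72 − 60)^(-0.07551) = 288.1·47.72^(-0.07551) = 288.1·0.74686 = 215.171.
B = 255 by definition for t > 66.
Rounded: (197, 215, 255).

R=197, G=215, B=255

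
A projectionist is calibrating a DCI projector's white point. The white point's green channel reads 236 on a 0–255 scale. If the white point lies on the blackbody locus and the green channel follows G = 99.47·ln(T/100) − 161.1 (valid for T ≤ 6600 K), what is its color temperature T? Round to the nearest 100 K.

5400 K

ln t = (236 + 161.1) / 99.47 = 3.9922.
t = e^3.9922 = 54.172.
T = 100·t = 5417 K → 5400 K to the nearest 100 K.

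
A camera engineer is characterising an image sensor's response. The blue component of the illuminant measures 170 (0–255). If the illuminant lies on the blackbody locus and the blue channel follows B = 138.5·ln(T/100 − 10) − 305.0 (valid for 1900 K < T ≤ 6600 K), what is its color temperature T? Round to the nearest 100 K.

4100 K

ln(t − 10) = (170 + 305.0) / 138.5 = 3.4296.
t − 10 = e^3.4296 = 30.864, so t = 40.864.
T = 100·t = 4086 K → 4100 K to the nearest 100 K.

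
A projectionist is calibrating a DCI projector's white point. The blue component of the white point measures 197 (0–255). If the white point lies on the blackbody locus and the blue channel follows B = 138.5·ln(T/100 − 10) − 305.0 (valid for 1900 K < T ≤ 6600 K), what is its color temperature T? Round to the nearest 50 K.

ln(t − 10) = (197 + 305.0) / 138.5 = 3.6245.
t − 10 = e^3.6245 = 37.508, so t = 47.508.
T = 100·t = 4751 K → 4750 K to the nearest 50 K.

4750 K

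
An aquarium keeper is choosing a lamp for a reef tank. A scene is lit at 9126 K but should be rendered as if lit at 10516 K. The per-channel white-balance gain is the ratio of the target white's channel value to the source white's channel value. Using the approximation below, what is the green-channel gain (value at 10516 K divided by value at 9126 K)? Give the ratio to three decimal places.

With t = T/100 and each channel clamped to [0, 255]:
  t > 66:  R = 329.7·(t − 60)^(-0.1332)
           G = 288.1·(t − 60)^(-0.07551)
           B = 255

At 9126 K (t = 91.26):
  G = 288.1·(91.26 − 60)^(-0.07551) = 288.1·31.26^(-0.07551) = 288.1·0.77110 = 222.155.
At 10516 K (t = 105.16):
  G = 288.1·(105.16 − 60)^(-0.07551) = 288.1·45.16^(-0.07551) = 288.1·0.74998 = 216.069.
Gain = 216.069 / 222.155 = 0.9726 → 0.973.

0.973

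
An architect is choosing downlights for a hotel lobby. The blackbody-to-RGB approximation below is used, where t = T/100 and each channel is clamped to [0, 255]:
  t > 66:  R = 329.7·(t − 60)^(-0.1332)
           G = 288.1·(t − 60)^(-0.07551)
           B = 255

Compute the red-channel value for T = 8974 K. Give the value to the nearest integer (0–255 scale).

t = 8974/100 = 89.74; the t > 66 branch applies.
R = 329.7·(89.74 − 60)^(-0.1332) = 329.7·29.74^(-0.1332) = 329.7·0.63643 = 209.831.
Rounded: 210.

210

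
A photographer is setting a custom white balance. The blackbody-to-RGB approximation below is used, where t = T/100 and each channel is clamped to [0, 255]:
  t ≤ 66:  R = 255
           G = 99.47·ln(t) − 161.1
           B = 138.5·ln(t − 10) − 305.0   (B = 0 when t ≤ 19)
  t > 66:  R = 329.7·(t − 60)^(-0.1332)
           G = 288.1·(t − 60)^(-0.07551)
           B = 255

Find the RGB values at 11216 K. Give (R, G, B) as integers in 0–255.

t = 11216/100 = 112.16; the t > 66 branch applies.
R = 329.7·(112.16 − 60)^(-0.1332) = 329.7·52.16^(-0.1332) = 329.7·0.59054 = 194.702.
G = 288.1·(112.16 − 60)^(-0.07551) = 288.1·52.16^(-0.07551) = 288.1·0.74186 = 213.731.
B = 255 by definition for t > 66.
Rounded: (195, 214, 255).

(195, 214, 255)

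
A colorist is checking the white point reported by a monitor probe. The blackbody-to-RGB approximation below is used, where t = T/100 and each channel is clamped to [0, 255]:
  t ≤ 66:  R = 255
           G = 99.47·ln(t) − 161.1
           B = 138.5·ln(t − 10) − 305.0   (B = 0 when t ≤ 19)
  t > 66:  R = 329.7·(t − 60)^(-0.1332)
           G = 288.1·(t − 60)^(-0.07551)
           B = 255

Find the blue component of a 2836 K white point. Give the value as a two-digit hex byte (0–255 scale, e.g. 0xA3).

t = 2836/100 = 28.36; the t ≤ 66 branch applies.
B = 138.5·ln(28.36 − 10) − 305.0 = 138.5·ln 18.36 − 305.0 = 138.5·2.9102 − 305.0 = 98.059.
Rounded: 98; in hex, 0x62.

0x62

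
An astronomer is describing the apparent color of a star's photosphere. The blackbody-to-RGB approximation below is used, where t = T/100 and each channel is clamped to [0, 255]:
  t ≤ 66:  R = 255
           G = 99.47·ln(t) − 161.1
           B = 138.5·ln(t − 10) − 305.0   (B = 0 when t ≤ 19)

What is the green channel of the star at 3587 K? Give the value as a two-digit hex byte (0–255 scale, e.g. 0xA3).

t = 3587/100 = 35.87; the t ≤ 66 branch applies.
G = 99.47·ln 35.87 − 161.1 = 99.47·3.5799 − 161.1 = 194.993.
Rounded: 195; in hex, 0xC3.

0xC3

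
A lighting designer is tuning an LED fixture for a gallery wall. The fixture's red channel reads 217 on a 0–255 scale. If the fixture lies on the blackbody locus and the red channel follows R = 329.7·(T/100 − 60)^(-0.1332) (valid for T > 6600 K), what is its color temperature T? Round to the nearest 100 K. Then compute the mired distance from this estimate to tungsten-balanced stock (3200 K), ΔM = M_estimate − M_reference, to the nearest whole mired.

(t − 60)^(-0.1332) = 217/329.7 = 0.65817.
t − 60 = 0.65817^(1/-0.1332) = 0.65817^(-7.508) = 23.110, so t = 83.110.
T = 100·t = 8311 K → 8300 K to the nearest 100 K.
M_estimate = 10⁶/8300 = 120.48; M_reference = 10⁶/3200 = 312.50.
ΔM = 120.48 − 312.50 = -192.02 → -192 mireds.

-192 mireds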